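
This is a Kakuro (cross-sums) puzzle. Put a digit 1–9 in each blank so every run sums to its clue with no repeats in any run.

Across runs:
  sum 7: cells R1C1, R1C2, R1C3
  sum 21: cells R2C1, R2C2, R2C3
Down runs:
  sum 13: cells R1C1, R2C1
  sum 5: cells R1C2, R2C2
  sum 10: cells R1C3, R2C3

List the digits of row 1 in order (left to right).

4, 1, 2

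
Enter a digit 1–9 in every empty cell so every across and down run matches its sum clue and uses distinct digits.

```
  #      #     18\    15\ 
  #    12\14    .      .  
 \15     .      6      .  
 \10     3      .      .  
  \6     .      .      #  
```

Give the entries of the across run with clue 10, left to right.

No cell is forced outright now. R3C2 can only be 1 or 2 or 5 (the digits allowed by both its 10 across and its 18 down). If R3C2 = 2: that forces R1C2 = 9, R1C3 = 5, after which R3C3 would have to be in {5} for the 10 across but in {1,2,3,4,6,7,8,9} for the 15 down — contradiction. If R3C2 = 5: then R1C2 would have to be in {5,6,8,9} for the 14 across but in {3,4} for the 18 down — contradiction. So R3C2 = 1.
R3C3 = 10 − 4 = 6 completes the 10 across.
No cell is forced outright now. R1C2 can only be 8 or 9 (the digits allowed by both its 14 across and its 18 down). If R1C2 = 8: then R1C3 would have to be in {6} for the 14 across but in {1,2,4,5,7,8} for the 15 down — contradiction. So R1C2 = 9.
R1C3 = 14 − 9 = 5 completes the 14 across.
R2C3 = 15 − 11 = 4 completes the 15 down.
R4C2 = 18 − 16 = 2 completes the 18 down.
R2C1 = 15 − 10 = 5 completes the 15 across.
R4C1 = 6 − 2 = 4 completes the 6 across.

3 1 6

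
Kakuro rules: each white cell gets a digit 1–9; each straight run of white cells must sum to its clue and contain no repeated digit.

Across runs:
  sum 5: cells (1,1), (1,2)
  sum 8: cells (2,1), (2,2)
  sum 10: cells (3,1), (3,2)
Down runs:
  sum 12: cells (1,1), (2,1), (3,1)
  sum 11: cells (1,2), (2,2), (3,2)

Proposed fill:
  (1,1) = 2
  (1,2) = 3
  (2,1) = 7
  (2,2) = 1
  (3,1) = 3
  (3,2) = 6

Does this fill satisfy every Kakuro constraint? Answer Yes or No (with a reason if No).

No — the down run (1,2)–(3,2) sums to 10, not 11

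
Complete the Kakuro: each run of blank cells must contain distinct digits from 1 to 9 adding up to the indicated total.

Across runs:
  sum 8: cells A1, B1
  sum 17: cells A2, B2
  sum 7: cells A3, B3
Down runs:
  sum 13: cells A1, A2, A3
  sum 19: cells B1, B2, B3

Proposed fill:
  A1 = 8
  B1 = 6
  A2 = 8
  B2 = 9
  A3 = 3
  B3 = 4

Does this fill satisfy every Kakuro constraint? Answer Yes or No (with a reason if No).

No — the down run A1–A3 sums to 19, not 13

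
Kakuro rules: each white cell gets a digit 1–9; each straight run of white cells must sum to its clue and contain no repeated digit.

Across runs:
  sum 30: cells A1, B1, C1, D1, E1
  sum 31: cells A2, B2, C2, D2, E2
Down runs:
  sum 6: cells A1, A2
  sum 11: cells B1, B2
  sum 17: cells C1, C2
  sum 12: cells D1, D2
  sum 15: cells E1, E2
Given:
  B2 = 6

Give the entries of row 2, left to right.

5 6 9 3 8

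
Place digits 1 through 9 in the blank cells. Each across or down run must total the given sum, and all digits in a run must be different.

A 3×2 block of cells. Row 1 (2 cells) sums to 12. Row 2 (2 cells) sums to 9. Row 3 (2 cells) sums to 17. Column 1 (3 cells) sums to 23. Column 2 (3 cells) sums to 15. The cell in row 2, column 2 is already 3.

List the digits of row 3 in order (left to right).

17 in 2 cells must be {8,9}; 23 in 3 cells must be {6,8,9}.
(2,1) = 9 − 3 = 6 completes the 9 across.
Given what's placed, (3,2) must be 8 to fit the 17 across and 15 down.
(1,2) = 15 − 11 = 4 completes the 15 down.
(3,1) = 17 − 8 = 9 completes the 17 across.
(1,1) = 12 − 4 = 8 completes the 12 across.

9, 8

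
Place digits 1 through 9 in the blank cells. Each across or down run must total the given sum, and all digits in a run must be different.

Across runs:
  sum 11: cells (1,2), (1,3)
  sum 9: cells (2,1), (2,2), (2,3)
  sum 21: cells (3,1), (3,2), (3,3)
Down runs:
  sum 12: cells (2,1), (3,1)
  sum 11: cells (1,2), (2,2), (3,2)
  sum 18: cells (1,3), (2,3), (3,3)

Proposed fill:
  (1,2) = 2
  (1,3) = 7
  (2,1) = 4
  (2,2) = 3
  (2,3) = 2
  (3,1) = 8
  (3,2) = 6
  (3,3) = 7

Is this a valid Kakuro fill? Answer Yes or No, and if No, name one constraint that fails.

No — the down run (1,3)–(3,3) sums to 16, not 18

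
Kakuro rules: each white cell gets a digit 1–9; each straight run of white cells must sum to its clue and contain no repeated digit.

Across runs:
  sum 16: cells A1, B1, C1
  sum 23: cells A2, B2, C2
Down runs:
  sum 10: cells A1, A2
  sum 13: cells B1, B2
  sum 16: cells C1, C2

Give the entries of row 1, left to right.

23 in 3 cells must be {6,8,9}; 16 in 2 cells must be {7,9}.
The 23 across and the 16 down share only 9, so C2 = 9.
C1 = 16 − 9 = 7 completes the 16 down.
Nothing is forced directly, so branch on A2, whose candidates are 6 or 8. If A2 = 8: then A1 would have to be in {1,3,4,5,6,8} for the 16 across but in {2} for the 10 down — contradiction. So A2 = 6.
A1 = 10 − 6 = 4 completes the 10 down.
B1 = 16 − 11 = 5 completes the 16 across.
B2 = 23 − 15 = 8 completes the 23 across.

4 5 7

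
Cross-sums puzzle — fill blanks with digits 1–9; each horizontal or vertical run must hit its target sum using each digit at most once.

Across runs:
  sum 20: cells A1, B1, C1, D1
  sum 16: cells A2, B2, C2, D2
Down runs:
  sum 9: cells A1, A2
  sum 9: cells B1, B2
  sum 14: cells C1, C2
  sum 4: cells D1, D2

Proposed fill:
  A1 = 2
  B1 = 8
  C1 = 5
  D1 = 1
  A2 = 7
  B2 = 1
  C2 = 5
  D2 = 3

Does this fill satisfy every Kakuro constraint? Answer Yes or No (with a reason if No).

No — the down run C1–C2 sums to 10, not 14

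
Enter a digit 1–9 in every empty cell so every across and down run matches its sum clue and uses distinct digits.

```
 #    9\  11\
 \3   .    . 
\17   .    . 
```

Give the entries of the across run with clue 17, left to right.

3 in 2 cells must be {1,2}; 17 in 2 cells must be {8,9}.
The 3 across and the 11 down share only 2, so R1C2 = 2.
The 17 across and the 9 down share only 8, so R2C1 = 8.
R2C2 = 17 − 8 = 9 completes the 17 across.
R1C1 = 3 − 2 = 1 completes the 3 across.

8 9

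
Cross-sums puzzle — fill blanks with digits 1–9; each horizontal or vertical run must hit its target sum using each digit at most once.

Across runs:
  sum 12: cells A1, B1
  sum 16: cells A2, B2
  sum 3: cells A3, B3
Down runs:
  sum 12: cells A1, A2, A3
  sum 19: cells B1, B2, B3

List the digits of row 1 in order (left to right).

16 in 2 cells must be {7,9}; 3 in 2 cells must be {1,2}.
The 3 across and the 19 down share only 2, so B3 = 2.
Given what's placed, B2 must be 9 to fit the 16 across and 19 down.
A3 = 3 − 2 = 1 completes the 3 across.
B1 = 19 − 11 = 8 completes the 19 down.
A2 = 16 − 9 = 7 completes the 16 across.
A1 = 12 − 8 = 4 completes the 12 across.

4 8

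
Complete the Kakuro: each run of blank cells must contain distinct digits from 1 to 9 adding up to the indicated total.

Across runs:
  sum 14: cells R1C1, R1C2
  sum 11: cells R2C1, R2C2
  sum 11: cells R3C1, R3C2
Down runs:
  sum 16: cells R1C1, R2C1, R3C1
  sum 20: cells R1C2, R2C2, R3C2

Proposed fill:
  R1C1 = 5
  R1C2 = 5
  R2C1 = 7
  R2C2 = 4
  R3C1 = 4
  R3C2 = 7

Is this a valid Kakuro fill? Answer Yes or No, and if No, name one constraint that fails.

No — the down run R1C2–R3C2 sums to 16, not 20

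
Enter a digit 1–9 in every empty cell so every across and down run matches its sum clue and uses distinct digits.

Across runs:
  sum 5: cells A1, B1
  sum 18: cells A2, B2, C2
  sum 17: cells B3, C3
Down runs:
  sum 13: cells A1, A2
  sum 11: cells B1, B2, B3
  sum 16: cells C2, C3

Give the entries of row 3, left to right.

8 9

17 in 2 cells must be {8,9}; 16 in 2 cells must be {7,9}.
The 5 across and the 13 down share only 4, so A1 = 4.
B1 = 5 − 4 = 1 completes the 5 across.
A2 = 13 − 4 = 9 completes the 13 down.
C2 = 7: the only remaining digit allowed by both the 18 across and the 16 down.
B3 = 8: the only remaining digit allowed by both the 17 across and the 11 down.
C3 = 17 − 8 = 9 completes the 17 across.
B2 = 18 − 16 = 2 completes the 18 across.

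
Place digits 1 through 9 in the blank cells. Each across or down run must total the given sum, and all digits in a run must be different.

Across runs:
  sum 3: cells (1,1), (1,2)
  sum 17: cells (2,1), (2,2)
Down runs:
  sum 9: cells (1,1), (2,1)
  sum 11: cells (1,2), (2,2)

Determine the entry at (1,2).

3 in 2 cells must be {1,2}; 17 in 2 cells must be {8,9}.
The 3 across and the 11 down share only 2, so (1,2) = 2.
The 17 across and the 9 down share only 8, so (2,1) = 8.
(2,2) = 17 − 8 = 9 completes the 17 across.
(1,1) = 3 − 2 = 1 completes the 3 across.

2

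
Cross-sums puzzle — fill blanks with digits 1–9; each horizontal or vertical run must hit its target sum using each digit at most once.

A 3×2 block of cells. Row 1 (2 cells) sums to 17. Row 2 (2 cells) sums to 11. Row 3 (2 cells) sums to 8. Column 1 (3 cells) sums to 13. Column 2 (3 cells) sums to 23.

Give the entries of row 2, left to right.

17 in 2 cells must be {8,9}; 23 in 3 cells must be {6,8,9}.
The 8 across and the 23 down share only 6, so (3,2) = 6.
(3,1) = 8 − 6 = 2 completes the 8 across.
Given what's placed, (1,1) must be 8 to fit the 17 across and 13 down.
(1,2) = 17 − 8 = 9 completes the 17 across.
(2,1) = 13 − 10 = 3 completes the 13 down.
(2,2) = 11 − 3 = 8 completes the 11 across.

3 8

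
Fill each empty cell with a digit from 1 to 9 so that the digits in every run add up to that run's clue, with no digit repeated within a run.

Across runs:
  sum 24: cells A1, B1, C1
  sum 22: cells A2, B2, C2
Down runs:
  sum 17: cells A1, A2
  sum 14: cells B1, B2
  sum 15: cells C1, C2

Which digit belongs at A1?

24 in 3 cells must be {7,8,9}; 17 in 2 cells must be {8,9}.
Nothing is forced directly, so branch on A1, whose candidates are 8 or 9. If A1 = 9: that forces B1 = 8, C1 = 7, A2 = 8, after which B2 would have to be in {5,9} for the 22 across but in {6} for the 14 down — contradiction. So A1 = 8.
Given what's placed, B1 must be 9 to fit the 24 across and 14 down.
C1 = 24 − 17 = 7 completes the 24 across.
A2 = 17 − 8 = 9 completes the 17 down.
B2 = 14 − 9 = 5 completes the 14 down.
C2 = 22 − 14 = 8 completes the 22 across.

8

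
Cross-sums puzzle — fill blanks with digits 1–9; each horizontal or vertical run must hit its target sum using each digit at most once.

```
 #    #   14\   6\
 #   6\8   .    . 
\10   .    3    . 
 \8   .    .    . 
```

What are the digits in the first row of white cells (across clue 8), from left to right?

6 in 3 cells must be {1,2,3}.
Nothing is forced directly, so branch on R2C3, whose candidates are 1 or 2. If R2C3 = 1: then R2C1 would have to be in {6} for the 10 across but in {1,2,4,5} for the 6 down — contradiction. So R2C3 = 2.
R2C1 = 10 − 5 = 5 completes the 10 across.
R3C1 = 6 − 5 = 1 completes the 6 down.
Given what's placed, R3C3 must be 3 to fit the 8 across and 6 down.
R1C3 = 6 − 5 = 1 completes the 6 down.
R3C2 = 8 − 4 = 4 completes the 8 across.
R1C2 = 8 − 1 = 7 completes the 8 across.

7, 1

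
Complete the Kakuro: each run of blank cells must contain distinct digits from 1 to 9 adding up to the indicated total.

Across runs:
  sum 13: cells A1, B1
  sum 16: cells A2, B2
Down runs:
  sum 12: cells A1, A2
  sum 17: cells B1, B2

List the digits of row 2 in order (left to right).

16 in 2 cells must be {7,9}; 17 in 2 cells must be {8,9}.
The 16 across and the 17 down share only 9, so B2 = 9.
B1 = 17 − 9 = 8 completes the 17 down.
A2 = 16 − 9 = 7 completes the 16 across.
A1 = 13 − 8 = 5 completes the 13 across.

7, 9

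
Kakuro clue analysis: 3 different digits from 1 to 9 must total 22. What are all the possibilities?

{5,8,9}; {6,7,9}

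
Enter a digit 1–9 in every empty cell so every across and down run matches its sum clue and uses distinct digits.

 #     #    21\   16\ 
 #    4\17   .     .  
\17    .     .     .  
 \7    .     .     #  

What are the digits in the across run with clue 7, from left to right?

3 4

17 in 2 cells must be {8,9}; 4 in 2 cells must be {1,3}; 16 in 2 cells must be {7,9}.
The 17 across and the 16 down share only 9, so R1C3 = 9.
R2C3 = 16 − 9 = 7 completes the 16 down.
R1C2 = 17 − 9 = 8 completes the 17 across.
R2C1 = 1: the only remaining digit allowed by both the 17 across and the 4 down.
R2C2 = 17 − 8 = 9 completes the 17 across.
R3C1 = 4 − 1 = 3 completes the 4 down.
R3C2 = 7 − 3 = 4 completes the 7 across.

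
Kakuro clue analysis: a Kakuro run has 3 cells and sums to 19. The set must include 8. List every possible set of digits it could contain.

{2,8,9}; {4,7,8}; {5,6,8}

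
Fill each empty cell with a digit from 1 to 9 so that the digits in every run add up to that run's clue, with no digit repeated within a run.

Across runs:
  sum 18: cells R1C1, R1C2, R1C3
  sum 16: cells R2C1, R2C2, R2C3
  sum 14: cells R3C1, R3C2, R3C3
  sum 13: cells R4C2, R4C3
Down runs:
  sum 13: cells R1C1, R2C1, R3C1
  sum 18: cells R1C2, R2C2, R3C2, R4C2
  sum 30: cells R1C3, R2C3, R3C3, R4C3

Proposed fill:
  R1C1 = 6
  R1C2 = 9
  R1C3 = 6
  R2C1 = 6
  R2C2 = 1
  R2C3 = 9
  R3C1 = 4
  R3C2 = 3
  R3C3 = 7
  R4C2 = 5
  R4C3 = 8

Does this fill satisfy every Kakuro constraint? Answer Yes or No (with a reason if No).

No — the down run R1C1–R3C1 sums to 16, not 13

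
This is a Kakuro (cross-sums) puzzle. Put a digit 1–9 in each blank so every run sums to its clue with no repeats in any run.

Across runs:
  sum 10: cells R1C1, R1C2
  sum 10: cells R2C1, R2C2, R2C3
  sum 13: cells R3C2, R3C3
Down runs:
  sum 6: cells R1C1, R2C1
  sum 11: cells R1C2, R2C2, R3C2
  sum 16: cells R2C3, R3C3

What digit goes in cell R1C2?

16 in 2 cells must be {7,9}.
The 10 across and the 16 down share only 7, so R2C3 = 7.
R3C3 = 16 − 7 = 9 completes the 16 down.
R3C2 = 13 − 9 = 4 completes the 13 across.
No cell is forced outright now. R2C1 can only be 1 or 2 (the digits allowed by both its 10 across and its 6 down). If R2C1 = 1: then R1C1 would have to be in {1,2,3,4,6,7,8,9} for the 10 across but in {5} for the 6 down — contradiction. So R2C1 = 2.
R1C1 = 6 − 2 = 4 completes the 6 down.
R1C2 = 10 − 4 = 6 completes the 10 across.
R2C2 = 10 − 9 = 1 completes the 10 across.

6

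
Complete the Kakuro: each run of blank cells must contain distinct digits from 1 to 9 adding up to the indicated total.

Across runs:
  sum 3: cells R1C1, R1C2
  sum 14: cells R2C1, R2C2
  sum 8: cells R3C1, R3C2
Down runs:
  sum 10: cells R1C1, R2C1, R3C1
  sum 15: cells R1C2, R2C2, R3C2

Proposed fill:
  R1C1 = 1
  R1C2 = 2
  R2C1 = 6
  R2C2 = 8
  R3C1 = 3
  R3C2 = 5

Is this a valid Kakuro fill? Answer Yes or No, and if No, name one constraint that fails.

Across: 1+2=3; 6+8=14; 3+5=8. Down: 1+6+3=10; 2+8+5=15. No digit repeats within any run.

Yes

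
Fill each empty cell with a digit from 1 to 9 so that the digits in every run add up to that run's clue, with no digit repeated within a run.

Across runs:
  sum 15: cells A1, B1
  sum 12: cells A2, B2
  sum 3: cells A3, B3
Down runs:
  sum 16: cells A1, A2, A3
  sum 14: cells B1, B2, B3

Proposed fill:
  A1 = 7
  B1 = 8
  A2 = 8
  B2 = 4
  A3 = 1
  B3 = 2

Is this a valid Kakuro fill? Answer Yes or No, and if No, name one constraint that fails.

Across: 7+8=15; 8+4=12; 1+2=3. Down: 7+8+1=16; 8+4+2=14. No digit repeats within any run.

Yes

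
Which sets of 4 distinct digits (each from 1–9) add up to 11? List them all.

4 distinct digits from 1–9 sum between 10 and 30.
Only one set works: {1,2,3,5}.

{1,2,3,5}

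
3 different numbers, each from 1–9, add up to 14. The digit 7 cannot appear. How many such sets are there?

5

3 distinct digits from 1–9 sum between 6 and 24.
Dropping sets that contain 7.
Enumerating: {1,4,9}, {1,5,8}, {2,3,9}, {2,4,8}, {3,5,6}.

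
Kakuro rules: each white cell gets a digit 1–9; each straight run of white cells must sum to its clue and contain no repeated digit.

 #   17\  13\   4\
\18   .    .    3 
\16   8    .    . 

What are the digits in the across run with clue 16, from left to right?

17 in 2 cells must be {8,9}; 4 in 2 cells must be {1,3}.
R1C1 = 17 − 8 = 9 completes the 17 down.
R1C2 = 18 − 12 = 6 completes the 18 across.
R2C2 = 13 − 6 = 7 completes the 13 down.
R2C3 = 16 − 15 = 1 completes the 16 across.

8 7 1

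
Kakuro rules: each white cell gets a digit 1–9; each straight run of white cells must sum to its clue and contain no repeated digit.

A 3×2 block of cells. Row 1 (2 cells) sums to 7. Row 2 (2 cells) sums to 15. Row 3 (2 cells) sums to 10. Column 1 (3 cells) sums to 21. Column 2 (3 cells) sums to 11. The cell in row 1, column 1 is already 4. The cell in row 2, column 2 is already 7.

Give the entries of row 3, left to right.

(1,2) = 7 − 4 = 3 completes the 7 across.
(2,1) = 15 − 7 = 8 completes the 15 across.
(3,1) = 21 − 12 = 9 completes the 21 down.
(3,2) = 10 − 9 = 1 completes the 10 across.

9 1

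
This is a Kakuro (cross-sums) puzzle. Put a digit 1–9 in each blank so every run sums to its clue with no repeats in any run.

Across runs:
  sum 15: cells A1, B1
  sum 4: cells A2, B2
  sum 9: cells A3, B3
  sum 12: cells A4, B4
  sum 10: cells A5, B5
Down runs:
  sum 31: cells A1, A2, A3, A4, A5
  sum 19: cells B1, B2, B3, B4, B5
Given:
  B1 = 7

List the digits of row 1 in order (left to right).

4 in 2 cells must be {1,3}.
A1 = 15 − 7 = 8 completes the 15 across.
No cell is forced outright now. A2 can only be 1 or 3 (the digits allowed by both its 4 across and its 31 down). If A2 = 1: that forces B2 = 3, after which B4 would have to be in {3,4,5,7,8,9} for the 12 across but in {1,2,6} for the 19 down — contradiction. So A2 = 3.
B2 = 4 − 3 = 1 completes the 4 across.
Nothing is forced directly, so branch on B4, whose candidates are 3 or 4 or 5. If B4 = 4: then A4 would have to be in {8} for the 12 across but in {4,5,6,7,9} for the 31 down — contradiction. If B4 = 5: that forces A4 = 7, A3 = 4, after which B3 would have to be in {5} for the 9 across but in {2,4} for the 19 down — contradiction. So B4 = 3.
A4 = 12 − 3 = 9 completes the 12 across.

8 7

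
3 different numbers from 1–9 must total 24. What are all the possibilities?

{7,8,9}

3 distinct digits from 1–9 sum between 6 and 24.
Only one set works: {7,8,9}.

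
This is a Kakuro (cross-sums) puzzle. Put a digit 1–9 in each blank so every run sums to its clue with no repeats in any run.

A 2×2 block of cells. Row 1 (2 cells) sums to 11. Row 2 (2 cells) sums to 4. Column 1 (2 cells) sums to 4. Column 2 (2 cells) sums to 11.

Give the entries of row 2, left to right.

4 in 2 cells must be {1,3}.
The 11 across and the 4 down share only 3, so (1,1) = 3.
(1,2) = 11 − 3 = 8 completes the 11 across.
(2,1) = 4 − 3 = 1 completes the 4 down.
(2,2) = 4 − 1 = 3 completes the 4 across.

1 3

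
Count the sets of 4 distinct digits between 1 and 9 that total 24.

4 distinct digits from 1–9 sum between 10 and 30.

8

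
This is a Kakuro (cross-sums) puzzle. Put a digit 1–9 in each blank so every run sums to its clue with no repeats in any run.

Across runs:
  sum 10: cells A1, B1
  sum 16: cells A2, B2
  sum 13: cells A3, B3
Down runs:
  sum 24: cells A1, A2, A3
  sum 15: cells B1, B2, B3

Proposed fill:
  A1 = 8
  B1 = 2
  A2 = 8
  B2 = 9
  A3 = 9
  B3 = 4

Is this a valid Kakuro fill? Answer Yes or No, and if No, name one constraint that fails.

No — the down run A1–A3 sums to 25, not 24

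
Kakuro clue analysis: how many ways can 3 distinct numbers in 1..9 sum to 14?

8

3 distinct digits from 1–9 sum between 6 and 24.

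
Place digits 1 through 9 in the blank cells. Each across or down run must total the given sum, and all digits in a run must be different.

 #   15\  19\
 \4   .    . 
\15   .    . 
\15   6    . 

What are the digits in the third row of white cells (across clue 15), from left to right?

6 9

4 in 2 cells must be {1,3}.
R1C1 = 1: the only remaining digit allowed by both the 4 across and the 15 down.
R1C2 = 4 − 1 = 3 completes the 4 across.
R2C1 = 15 − 7 = 8 completes the 15 down.
R2C2 = 15 − 8 = 7 completes the 15 across.
R3C2 = 15 − 6 = 9 completes the 15 across.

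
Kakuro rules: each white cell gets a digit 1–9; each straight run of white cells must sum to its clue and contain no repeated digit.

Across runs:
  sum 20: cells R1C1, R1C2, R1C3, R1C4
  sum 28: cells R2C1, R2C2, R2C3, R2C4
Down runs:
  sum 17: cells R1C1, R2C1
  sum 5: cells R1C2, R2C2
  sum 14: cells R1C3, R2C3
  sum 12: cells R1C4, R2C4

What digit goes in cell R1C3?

6

17 in 2 cells must be {8,9}.
Only 4 fits R2C2 under both its across sum 28 and down sum 5.
R1C2 = 5 − 4 = 1 completes the 5 down.
Nothing is forced directly, so branch on R1C1, whose candidates are 8 or 9. If R1C1 = 9: that forces R2C1 = 8, R2C3 = 9, R2C4 = 7, after which R1C3 would have to be in {2,3,4,6,7,8} for the 20 across but in {5} for the 14 down — contradiction. So R1C1 = 8.
R2C1 = 17 − 8 = 9 completes the 17 down.
R2C3 = 8: the only remaining digit allowed by both the 28 across and the 14 down.
R2C4 = 28 − 21 = 7 completes the 28 across.
R1C3 = 14 − 8 = 6 completes the 14 down.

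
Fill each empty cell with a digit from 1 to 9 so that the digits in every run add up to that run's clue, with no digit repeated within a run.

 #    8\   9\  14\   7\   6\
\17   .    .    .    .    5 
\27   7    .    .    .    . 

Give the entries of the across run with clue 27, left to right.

7, 6, 8, 5, 1

R1C1 = 8 − 7 = 1 completes the 8 down.
Given what's placed, R1C3 must be 6 to fit the 17 across and 14 down.
R2C3 = 14 − 6 = 8 completes the 14 down.
R2C5 = 6 − 5 = 1 completes the 6 down.
No cell is forced outright now. R1C2 can only be 2 or 3 (the digits allowed by both its 17 across and its 9 down). If R1C2 = 2: that forces R1C4 = 3, after which R2C2 would have to be in {2,5,6,9} for the 27 across but in {7} for the 9 down — contradiction. So R1C2 = 3.
R1C4 = 17 − 15 = 2 completes the 17 across.
R2C2 = 9 − 3 = 6 completes the 9 down.
R2C4 = 27 − 22 = 5 completes the 27 across.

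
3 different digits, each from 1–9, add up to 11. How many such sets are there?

3 distinct digits from 1–9 sum between 6 and 24.
Enumerating: {1,2,8}, {1,3,7}, {1,4,6}, {2,3,6}, {2,4,5}.

5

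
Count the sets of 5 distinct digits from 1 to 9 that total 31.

5 distinct digits from 1–9 sum between 15 and 35.
Enumerating: {1,6,7,8,9}, {2,5,7,8,9}, {3,4,7,8,9}, {3,5,6,8,9}, {4,5,6,7,9}.

5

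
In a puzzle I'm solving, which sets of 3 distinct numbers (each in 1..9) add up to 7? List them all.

3 distinct digits from 1–9 sum between 6 and 24.
Only one set works: {1,2,4}.

{1,2,4}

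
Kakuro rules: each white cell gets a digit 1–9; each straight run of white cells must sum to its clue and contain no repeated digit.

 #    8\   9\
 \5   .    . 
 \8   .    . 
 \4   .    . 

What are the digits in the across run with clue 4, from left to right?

1 3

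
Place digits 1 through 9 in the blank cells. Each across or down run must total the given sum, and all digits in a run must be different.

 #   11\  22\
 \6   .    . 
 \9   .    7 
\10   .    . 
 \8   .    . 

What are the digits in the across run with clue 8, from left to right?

11 in 4 cells must be {1,2,3,5}.
R2C1 = 9 − 7 = 2 completes the 9 across.
Nothing is forced directly, so branch on R3C1, whose candidates are 1 or 3. If R3C1 = 3: then R3C2 would have to be in {7} for the 10 across but in {1,2,3,4,5,6,8,9} for the 22 down — contradiction. So R3C1 = 1.
Given what's placed, R1C1 must be 5 to fit the 6 across and 11 down.
R1C2 = 6 − 5 = 1 completes the 6 across.
R3C2 = 10 − 1 = 9 completes the 10 across.
R4C1 = 11 − 8 = 3 completes the 11 down.
R4C2 = 8 − 3 = 5 completes the 8 across.

3 5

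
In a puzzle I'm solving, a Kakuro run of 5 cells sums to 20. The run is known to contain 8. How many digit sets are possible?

5 distinct digits from 1–9 sum between 15 and 35.
Keeping only sets containing 8.
Enumerating: {1,2,3,6,8}, {1,2,4,5,8}.

2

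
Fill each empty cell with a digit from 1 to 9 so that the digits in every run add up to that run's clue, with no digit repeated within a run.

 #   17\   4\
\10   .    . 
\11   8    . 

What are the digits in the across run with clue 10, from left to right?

9, 1

17 in 2 cells must be {8,9}; 4 in 2 cells must be {1,3}.
R1C1 = 17 − 8 = 9 completes the 17 down.
R1C2 = 10 − 9 = 1 completes the 10 across.
R2C2 = 11 − 8 = 3 completes the 11 across.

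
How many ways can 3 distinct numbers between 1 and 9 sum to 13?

3 distinct digits from 1–9 sum between 6 and 24.

7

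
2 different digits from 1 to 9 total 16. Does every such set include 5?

No

The only way to make 16 from 2 distinct digits is {7,9}, which does not contain 5.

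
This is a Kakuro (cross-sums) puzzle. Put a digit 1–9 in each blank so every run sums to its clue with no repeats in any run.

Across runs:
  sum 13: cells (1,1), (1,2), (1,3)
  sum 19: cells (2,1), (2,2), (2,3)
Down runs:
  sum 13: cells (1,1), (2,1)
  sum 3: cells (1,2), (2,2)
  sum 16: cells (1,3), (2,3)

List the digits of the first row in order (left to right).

5, 1, 7

3 in 2 cells must be {1,2}; 16 in 2 cells must be {7,9}.
The 19 across and the 3 down share only 2, so (2,2) = 2.
Given what's placed, (2,3) must be 9 to fit the 19 across and 16 down.
(1,2) = 3 − 2 = 1 completes the 3 down.
(1,3) = 16 − 9 = 7 completes the 16 down.
(2,1) = 19 − 11 = 8 completes the 19 across.
(1,1) = 13 − 8 = 5 completes the 13 across.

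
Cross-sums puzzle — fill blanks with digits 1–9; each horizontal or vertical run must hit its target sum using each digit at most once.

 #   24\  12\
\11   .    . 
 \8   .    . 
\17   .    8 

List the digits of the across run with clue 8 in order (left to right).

17 in 2 cells must be {8,9}; 24 in 3 cells must be {7,8,9}.
Given what's placed, R1C2 must be 3 to fit the 11 across and 12 down.
Intersecting the 8 across with the 24 down forces R2C1 = 7.
R2C2 = 8 − 7 = 1 completes the 8 across.
R3C1 = 17 − 8 = 9 completes the 17 across.
R1C1 = 11 − 3 = 8 completes the 11 across.

7, 1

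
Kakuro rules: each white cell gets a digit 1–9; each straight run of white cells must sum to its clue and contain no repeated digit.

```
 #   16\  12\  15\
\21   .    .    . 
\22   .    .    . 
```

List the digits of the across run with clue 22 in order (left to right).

16 in 2 cells must be {7,9}.
Nothing is forced directly, so branch on R1C1, whose candidates are 7 or 9. If R1C1 = 9: that forces R2C1 = 7, R2C2 = 9, R2C3 = 6, after which R1C2 would have to be in {4,5,7,8} for the 21 across but in {3} for the 12 down — contradiction. So R1C1 = 7.
R2C1 = 16 − 7 = 9 completes the 16 down.
Nothing is forced directly, so branch on R2C2, whose candidates are 5 or 7 or 8. If R2C2 = 5: then R1C2 would have to be in {5,6,8,9} for the 21 across but in {7} for the 12 down — contradiction. If R2C2 = 8: then R1C2 would have to be in {5,6,8,9} for the 21 across but in {4} for the 12 down — contradiction. So R2C2 = 7.
R1C2 = 12 − 7 = 5 completes the 12 down.
R1C3 = 21 − 12 = 9 completes the 21 across.
R2C3 = 22 − 16 = 6 completes the 22 across.

9 7 6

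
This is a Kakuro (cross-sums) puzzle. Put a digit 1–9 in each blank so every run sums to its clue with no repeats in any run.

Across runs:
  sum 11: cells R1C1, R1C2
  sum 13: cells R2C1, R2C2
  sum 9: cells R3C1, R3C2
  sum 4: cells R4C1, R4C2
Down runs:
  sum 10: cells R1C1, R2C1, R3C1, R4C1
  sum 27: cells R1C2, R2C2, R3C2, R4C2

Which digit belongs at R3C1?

2

4 in 2 cells must be {1,3}; 10 in 4 cells must be {1,2,3,4}.
Only 4 fits R2C1 under both its across sum 13 and down sum 10.
R2C2 = 13 − 4 = 9 completes the 13 across.
Given what's placed, R4C2 must be 3 to fit the 4 across and 27 down.
R4C1 = 4 − 3 = 1 completes the 4 across.
No cell is forced outright now. R1C1 can only be 2 or 3 (the digits allowed by both its 11 across and its 10 down). If R1C1 = 2: then R1C2 would have to be in {9} for the 11 across but in {7,8} for the 27 down — contradiction. So R1C1 = 3.
R1C2 = 11 − 3 = 8 completes the 11 across.
R3C1 = 10 − 8 = 2 completes the 10 down.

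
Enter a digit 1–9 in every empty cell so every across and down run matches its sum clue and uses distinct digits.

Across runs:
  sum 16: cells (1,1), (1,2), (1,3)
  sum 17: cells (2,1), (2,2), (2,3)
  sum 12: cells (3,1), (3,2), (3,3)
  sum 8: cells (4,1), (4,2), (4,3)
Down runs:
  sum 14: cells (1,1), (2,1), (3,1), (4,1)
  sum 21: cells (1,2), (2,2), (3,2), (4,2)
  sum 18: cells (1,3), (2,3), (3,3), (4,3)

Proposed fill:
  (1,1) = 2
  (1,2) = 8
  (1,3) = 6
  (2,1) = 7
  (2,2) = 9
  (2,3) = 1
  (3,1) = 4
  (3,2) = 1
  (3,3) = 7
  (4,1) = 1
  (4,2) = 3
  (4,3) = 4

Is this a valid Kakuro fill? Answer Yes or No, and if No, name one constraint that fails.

Across: 2+8+6=16; 7+9+1=17; 4+1+7=12; 1+3+4=8. Down: 2+7+4+1=14; 8+9+1+3=21; 6+1+7+4=18. No digit repeats within any run.

Yes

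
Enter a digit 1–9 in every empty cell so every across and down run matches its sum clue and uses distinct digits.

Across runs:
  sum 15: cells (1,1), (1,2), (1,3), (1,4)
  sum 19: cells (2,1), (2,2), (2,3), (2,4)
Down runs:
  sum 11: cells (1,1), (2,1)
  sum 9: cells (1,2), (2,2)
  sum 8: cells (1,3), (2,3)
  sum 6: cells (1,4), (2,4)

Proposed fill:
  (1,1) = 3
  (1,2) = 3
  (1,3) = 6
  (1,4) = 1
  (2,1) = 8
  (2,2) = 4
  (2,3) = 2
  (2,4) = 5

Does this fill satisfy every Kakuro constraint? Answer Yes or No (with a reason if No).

No — the across run (1,1)–(1,4) sums to 13, not 15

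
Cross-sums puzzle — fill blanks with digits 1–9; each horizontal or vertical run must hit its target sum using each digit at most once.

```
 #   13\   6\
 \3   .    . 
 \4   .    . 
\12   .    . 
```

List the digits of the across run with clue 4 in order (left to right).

3 1

3 in 2 cells must be {1,2}; 4 in 2 cells must be {1,3}; 6 in 3 cells must be {1,2,3}.
The 12 across and the 6 down share only 3, so R3C2 = 3.
Given what's placed, R2C2 must be 1 to fit the 4 across and 6 down.
R3C1 = 12 − 3 = 9 completes the 12 across.
R1C1 = 1: the only remaining digit allowed by both the 3 across and the 13 down.
R1C2 = 3 − 1 = 2 completes the 3 across.
R2C1 = 4 − 1 = 3 completes the 4 across.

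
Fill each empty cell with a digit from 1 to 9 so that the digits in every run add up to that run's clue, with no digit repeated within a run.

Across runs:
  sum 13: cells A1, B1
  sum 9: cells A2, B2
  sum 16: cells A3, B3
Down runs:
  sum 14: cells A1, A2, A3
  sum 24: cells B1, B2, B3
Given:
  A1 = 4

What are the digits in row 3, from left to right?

9 7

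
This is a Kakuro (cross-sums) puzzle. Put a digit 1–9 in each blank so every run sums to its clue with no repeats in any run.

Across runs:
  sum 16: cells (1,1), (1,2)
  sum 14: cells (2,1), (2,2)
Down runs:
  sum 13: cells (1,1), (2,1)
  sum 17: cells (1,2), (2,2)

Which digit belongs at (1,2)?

16 in 2 cells must be {7,9}; 17 in 2 cells must be {8,9}.
The 16 across and the 17 down share only 9, so (1,2) = 9.
(2,2) = 17 − 9 = 8 completes the 17 down.
(1,1) = 16 − 9 = 7 completes the 16 across.
(2,1) = 14 − 8 = 6 completes the 14 across.

9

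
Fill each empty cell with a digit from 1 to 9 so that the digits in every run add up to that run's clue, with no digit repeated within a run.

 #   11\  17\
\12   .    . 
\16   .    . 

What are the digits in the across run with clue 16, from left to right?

7, 9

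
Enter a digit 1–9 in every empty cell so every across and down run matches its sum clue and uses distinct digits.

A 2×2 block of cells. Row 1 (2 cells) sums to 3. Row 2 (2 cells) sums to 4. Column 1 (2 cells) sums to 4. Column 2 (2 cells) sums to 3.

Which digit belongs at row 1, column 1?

1

3 in 2 cells must be {1,2}; 4 in 2 cells must be {1,3}.
The 3 across and the 4 down share only 1, so (1,1) = 1.
(1,2) = 3 − 1 = 2 completes the 3 across.
(2,1) = 4 − 1 = 3 completes the 4 down.
(2,2) = 4 − 3 = 1 completes the 4 across.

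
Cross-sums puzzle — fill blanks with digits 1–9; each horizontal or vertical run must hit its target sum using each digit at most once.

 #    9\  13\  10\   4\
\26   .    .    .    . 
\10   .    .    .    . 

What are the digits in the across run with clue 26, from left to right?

6 9 8 3

10 in 4 cells must be {1,2,3,4}; 4 in 2 cells must be {1,3}.
Only 3 fits R1C4 under both its across sum 26 and down sum 4.
The 10 across and the 13 down share only 4, so R2C2 = 4.
R2C4 = 4 − 3 = 1 completes the 4 down.
R1C2 = 13 − 4 = 9 completes the 13 down.
No cell is forced outright now. R2C1 can only be 2 or 3 (the digits allowed by both its 10 across and its 9 down). If R2C1 = 2: then R1C1 would have to be in {6,8} for the 26 across but in {7} for the 9 down — contradiction. So R2C1 = 3.
R1C1 = 9 − 3 = 6 completes the 9 down.
R1C3 = 26 − 18 = 8 completes the 26 across.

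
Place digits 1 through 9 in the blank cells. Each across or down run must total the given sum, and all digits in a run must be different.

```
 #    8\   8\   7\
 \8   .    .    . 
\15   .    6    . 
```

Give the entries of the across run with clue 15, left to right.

7 6 2

R1C2 = 8 − 6 = 2 completes the 8 down.
Nothing is forced directly, so branch on R1C1, whose candidates are 1 or 5. If R1C1 = 5: that forces R1C3 = 1, after which R2C1 would have to be in {1,2,4,5,7,8} for the 15 across but in {3} for the 8 down — contradiction. So R1C1 = 1.
R1C3 = 8 − 3 = 5 completes the 8 across.
R2C1 = 8 − 1 = 7 completes the 8 down.
R2C3 = 15 − 13 = 2 completes the 15 across.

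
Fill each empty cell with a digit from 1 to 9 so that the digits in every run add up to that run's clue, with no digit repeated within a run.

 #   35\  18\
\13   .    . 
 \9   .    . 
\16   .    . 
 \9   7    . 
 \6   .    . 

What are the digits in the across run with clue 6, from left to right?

5 1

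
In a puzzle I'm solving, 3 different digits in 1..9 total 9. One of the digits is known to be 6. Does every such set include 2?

Yes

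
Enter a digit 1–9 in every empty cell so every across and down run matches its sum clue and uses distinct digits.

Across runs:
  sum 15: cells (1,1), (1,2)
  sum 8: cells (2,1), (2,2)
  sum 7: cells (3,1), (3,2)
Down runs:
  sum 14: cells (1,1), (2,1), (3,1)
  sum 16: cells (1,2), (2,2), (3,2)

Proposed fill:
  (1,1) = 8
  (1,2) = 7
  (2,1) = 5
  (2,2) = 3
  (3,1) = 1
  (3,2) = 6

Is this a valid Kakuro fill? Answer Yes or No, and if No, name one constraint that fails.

Yes

Across: 8+7=15; 5+3=8; 1+6=7. Down: 8+5+1=14; 7+3+6=16. No digit repeats within any run.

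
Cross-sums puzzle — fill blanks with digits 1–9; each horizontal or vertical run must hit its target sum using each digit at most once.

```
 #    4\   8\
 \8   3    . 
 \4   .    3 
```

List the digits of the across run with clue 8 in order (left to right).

4 in 2 cells must be {1,3}.
R1C2 = 8 − 3 = 5 completes the 8 across.
R2C1 = 4 − 3 = 1 completes the 4 across.

3 5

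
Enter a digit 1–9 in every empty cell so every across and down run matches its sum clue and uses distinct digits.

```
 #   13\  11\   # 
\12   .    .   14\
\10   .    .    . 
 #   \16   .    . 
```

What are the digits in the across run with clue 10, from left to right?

16 in 2 cells must be {7,9}.
The 16 across and the 11 down share only 7, so R3C2 = 7.
R3C3 = 16 − 7 = 9 completes the 16 across.
R1C2 = 3: the only remaining digit allowed by both the 12 across and the 11 down.
R2C2 = 11 − 10 = 1 completes the 11 down.
R2C3 = 14 − 9 = 5 completes the 14 down.
R1C1 = 12 − 3 = 9 completes the 12 across.
R2C1 = 10 − 6 = 4 completes the 10 across.

4 1 5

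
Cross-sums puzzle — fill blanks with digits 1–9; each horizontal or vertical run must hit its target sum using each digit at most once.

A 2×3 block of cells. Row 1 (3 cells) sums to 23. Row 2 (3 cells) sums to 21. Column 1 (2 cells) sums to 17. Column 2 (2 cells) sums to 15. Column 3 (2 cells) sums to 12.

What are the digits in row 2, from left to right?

23 in 3 cells must be {6,8,9}; 17 in 2 cells must be {8,9}.
Nothing is forced directly, so branch on (1,1), whose candidates are 8 or 9. If (1,1) = 8: that forces (1,3) = 9, (2,1) = 9, after which (2,3) would have to be in {4,5,7,8} for the 21 across but in {3} for the 12 down — contradiction. So (1,1) = 9.
Given what's placed, (1,3) must be 8 to fit the 23 across and 12 down.
(2,1) = 17 − 9 = 8 completes the 17 down.
(2,3) = 12 − 8 = 4 completes the 12 down.
(1,2) = 23 − 17 = 6 completes the 23 across.
(2,2) = 21 − 12 = 9 completes the 21 across.

8 9 4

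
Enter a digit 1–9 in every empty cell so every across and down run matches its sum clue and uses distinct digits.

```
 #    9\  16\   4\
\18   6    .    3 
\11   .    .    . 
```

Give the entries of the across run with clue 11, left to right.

16 in 2 cells must be {7,9}; 4 in 2 cells must be {1,3}.
R1C2 = 18 − 9 = 9 completes the 18 across.
R2C1 = 9 − 6 = 3 completes the 9 down.
R2C2 = 16 − 9 = 7 completes the 16 down.
R2C3 = 11 − 10 = 1 completes the 11 across.

3 7 1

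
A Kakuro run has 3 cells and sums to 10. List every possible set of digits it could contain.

3 distinct digits from 1–9 sum between 6 and 24.

{1,2,7}; {1,3,6}; {1,4,5}; {2,3,5}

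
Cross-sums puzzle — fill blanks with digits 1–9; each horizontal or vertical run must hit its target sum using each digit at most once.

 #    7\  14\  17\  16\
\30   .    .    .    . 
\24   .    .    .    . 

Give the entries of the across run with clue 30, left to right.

6 8 9 7

30 in 4 cells must be {6,7,8,9}; 17 in 2 cells must be {8,9}; 16 in 2 cells must be {7,9}.
Only 6 fits R1C1 under both its across sum 30 and down sum 7.
R2C1 = 7 − 6 = 1 completes the 7 down.
Given what's placed, R2C4 must be 9 to fit the 24 across and 16 down.
R1C4 = 16 − 9 = 7 completes the 16 down.
R2C3 = 8: the only remaining digit allowed by both the 24 across and the 17 down.
R1C3 = 17 − 8 = 9 completes the 17 down.
R2C2 = 24 − 18 = 6 completes the 24 across.
R1C2 = 30 − 22 = 8 completes the 30 across.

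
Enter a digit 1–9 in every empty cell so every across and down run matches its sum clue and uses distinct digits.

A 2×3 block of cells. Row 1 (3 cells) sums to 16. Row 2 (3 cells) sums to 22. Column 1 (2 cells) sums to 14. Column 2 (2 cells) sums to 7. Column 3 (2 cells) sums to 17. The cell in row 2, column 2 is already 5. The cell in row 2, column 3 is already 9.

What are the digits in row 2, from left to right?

17 in 2 cells must be {8,9}.
(1,2) = 7 − 5 = 2 completes the 7 down.
(1,3) = 17 − 9 = 8 completes the 17 down.
(2,1) = 22 − 14 = 8 completes the 22 across.
(1,1) = 16 − 10 = 6 completes the 16 across.

8 5 9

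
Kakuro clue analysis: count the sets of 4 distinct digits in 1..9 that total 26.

5

4 distinct digits from 1–9 sum between 10 and 30.
Enumerating: {2,7,8,9}, {3,6,8,9}, {4,5,8,9}, {4,6,7,9}, {5,6,7,8}.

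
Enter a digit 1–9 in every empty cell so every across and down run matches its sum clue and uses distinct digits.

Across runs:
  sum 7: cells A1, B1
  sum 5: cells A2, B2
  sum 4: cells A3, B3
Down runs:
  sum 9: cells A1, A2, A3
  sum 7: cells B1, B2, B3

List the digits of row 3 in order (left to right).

3 1

4 in 2 cells must be {1,3}; 7 in 3 cells must be {1,2,4}.
The 4 across and the 7 down share only 1, so B3 = 1.
A3 = 4 − 1 = 3 completes the 4 across.
Nothing is forced directly, so branch on B1, whose candidates are 2 or 4. If B1 = 4: then A1 would have to be in {3} for the 7 across but in {1,2,4,5} for the 9 down — contradiction. So B1 = 2.
A1 = 7 − 2 = 5 completes the 7 across.
A2 = 9 − 8 = 1 completes the 9 down.
B2 = 5 − 1 = 4 completes the 5 across.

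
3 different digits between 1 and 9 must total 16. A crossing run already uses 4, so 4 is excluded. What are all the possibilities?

{1,6,9}; {1,7,8}; {2,5,9}; {2,6,8}; {3,5,8}; {3,6,7}

3 distinct digits from 1–9 sum between 6 and 24.
Dropping sets that contain 4.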